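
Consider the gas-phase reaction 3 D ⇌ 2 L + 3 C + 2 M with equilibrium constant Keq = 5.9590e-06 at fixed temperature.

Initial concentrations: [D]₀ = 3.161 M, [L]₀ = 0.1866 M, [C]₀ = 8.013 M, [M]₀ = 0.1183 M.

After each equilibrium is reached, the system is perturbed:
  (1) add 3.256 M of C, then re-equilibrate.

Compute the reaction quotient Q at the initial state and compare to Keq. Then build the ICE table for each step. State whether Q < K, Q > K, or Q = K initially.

Q₀ = 0.007938; Q > K (proceeds reverse)

Q₀ = 0.007938 vs Keq = 5.9590e-06 ⇒ Q>K, reverse
Step 1:
                    D           L           C           M
  init          3.161      0.1866       8.013      0.1183
  Δ            0.1643     -0.1096     -0.1643     -0.1096
  eq            3.325     0.07704       7.849    0.008739
  solve Keq expr → x = -0.05478; check Q = 5.9590e-06
Then add 3.256 M of C.
Step 2:
                    D           L           C           M
  init          3.325     0.07704        11.1    0.008739
  Δ          0.004947   -0.003298   -0.004947   -0.003298
  eq             3.33     0.07374        11.1     0.00544
  solve Keq expr → x = -0.001649; check Q = 5.9590e-06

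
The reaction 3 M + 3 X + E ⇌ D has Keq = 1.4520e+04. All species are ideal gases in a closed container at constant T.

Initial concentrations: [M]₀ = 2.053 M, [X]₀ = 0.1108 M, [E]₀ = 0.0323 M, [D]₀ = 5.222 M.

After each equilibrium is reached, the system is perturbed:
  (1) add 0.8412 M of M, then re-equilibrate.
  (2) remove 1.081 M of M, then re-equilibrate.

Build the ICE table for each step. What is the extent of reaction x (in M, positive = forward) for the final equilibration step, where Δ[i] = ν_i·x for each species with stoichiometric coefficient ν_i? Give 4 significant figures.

x = -0.01109 M

Q₀ = 1.3736e+04 vs Keq = 1.4520e+04 ⇒ Q<K, forward
Step 1:
                   M          X          E          D
  I            2.053     0.1108     0.0323      5.222
  C        -0.001418  -0.001418 -4.7257e-04 4.7257e-04
  E            2.052     0.1094    0.03183      5.222
  solve Keq expr → x = 4.7257e-04; check Q = 1.4520e+04
Then add 0.8412 M of M.
Step 2:
                   M          X          E          D
  I            2.893     0.1094    0.03183      5.222
  C         -0.02343   -0.02343  -0.007811   0.007811
  E            2.869    0.08595    0.02402       5.23
  solve Keq expr → x = 0.007811; check Q = 1.4520e+04
Then remove 1.081 M of M.
Step 3:
                   M          X          E          D
  I            1.788    0.08595    0.02402       5.23
  C          0.03326    0.03326    0.01109   -0.01109
  E            1.822     0.1192     0.0351      5.219
  solve Keq expr → x = -0.01109; check Q = 1.4520e+04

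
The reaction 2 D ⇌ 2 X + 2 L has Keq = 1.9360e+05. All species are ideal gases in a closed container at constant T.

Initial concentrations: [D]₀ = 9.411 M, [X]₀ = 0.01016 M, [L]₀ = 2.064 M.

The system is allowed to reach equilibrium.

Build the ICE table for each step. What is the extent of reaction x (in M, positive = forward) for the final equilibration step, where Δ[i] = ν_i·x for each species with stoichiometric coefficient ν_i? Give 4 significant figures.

Q₀ = 4.9652e-06 vs Keq = 1.9360e+05 ⇒ Q<K, forward
Step 1:
                    D           X           L
  init          9.411     0.01016       2.064
  Δ            -9.176       9.176       9.176
  eq           0.2347       9.186       11.24
  solve Keq expr → x = 4.588; check Q = 1.9360e+05

x = 4.588 M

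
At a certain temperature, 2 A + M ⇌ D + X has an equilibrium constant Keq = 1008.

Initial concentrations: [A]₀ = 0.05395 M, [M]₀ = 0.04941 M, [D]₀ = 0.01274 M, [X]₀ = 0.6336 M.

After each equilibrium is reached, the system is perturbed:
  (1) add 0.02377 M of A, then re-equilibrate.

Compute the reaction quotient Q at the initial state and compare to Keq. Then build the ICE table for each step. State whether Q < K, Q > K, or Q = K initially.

Q₀ = 56.13; Q < K (proceeds forward)

Q₀ = 56.13 vs Keq = 1008 ⇒ Q<K, forward
Step 1:
                  A         M         D         X
  init      0.05395   0.04941   0.01274    0.6336
  Δ        -0.03085  -0.01543   0.01543   0.01543
  eq         0.0231   0.03398   0.02817     0.649
  solve Keq expr → x = 0.01543; check Q = 1008
Then add 0.02377 M of A.
Step 2:
                  A         M         D         X
  init      0.04687   0.03398   0.02817     0.649
  Δ         -0.0165 -0.008248  0.008248  0.008248
  eq        0.03037   0.02574   0.03641    0.6573
  solve Keq expr → x = 0.008248; check Q = 1008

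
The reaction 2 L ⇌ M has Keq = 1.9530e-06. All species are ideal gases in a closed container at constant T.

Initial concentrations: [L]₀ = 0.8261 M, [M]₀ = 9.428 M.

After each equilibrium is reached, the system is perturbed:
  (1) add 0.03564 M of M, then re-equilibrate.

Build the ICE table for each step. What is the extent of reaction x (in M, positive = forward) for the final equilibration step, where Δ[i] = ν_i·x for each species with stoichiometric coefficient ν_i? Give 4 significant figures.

x = -0.03563 M

Q₀ = 13.82 vs Keq = 1.9530e-06 ⇒ Q>K, reverse
Step 1:
                   L          M
  I           0.8261      9.428
  C            18.85     -9.427
  E            19.68 7.5645e-04
  solve Keq expr → x = -9.427; check Q = 1.9530e-06
Then add 0.03564 M of M.
Step 2:
                   L          M
  I            19.68     0.0364
  C          0.07127   -0.03563
  E            19.75 7.6194e-04
  solve Keq expr → x = -0.03563; check Q = 1.9530e-06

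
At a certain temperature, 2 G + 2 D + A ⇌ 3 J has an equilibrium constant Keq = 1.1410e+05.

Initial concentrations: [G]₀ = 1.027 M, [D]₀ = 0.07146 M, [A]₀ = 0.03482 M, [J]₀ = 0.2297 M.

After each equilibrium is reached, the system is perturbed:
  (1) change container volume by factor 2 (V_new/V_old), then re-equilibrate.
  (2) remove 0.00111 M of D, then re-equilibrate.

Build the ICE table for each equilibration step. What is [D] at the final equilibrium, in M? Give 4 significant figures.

[D]_eq = 0.006536 M

Q₀ = 64.62 vs Keq = 1.1410e+05 ⇒ Q<K, forward
Step 1:
                   G          D          A          J
  Initial      1.027    0.07146    0.03482     0.2297
  Change    -0.06221   -0.06221   -0.03111    0.09332
  Equil       0.9648   0.009245   0.003713      0.323
  solve Keq expr → x = 0.03111; check Q = 1.1410e+05
Then change container volume by factor 2 (V_new/V_old).
Step 2:
                   G          D          A          J
  Initial     0.4824   0.004623   0.001856     0.1615
  Change    0.002346   0.002346   0.001173  -0.003519
  Equil       0.4847   0.006968   0.003029      0.158
  solve Keq expr → x = -0.001173; check Q = 1.1410e+05
Then remove 0.00111 M of D.
Step 3:
                   G          D          A          J
  Initial     0.4847   0.005858   0.003029      0.158
  Change  6.7749e-04 6.7749e-04 3.3874e-04  -0.001016
  Equil       0.4854   0.006536   0.003368      0.157
  solve Keq expr → x = -3.3874e-04; check Q = 1.1410e+05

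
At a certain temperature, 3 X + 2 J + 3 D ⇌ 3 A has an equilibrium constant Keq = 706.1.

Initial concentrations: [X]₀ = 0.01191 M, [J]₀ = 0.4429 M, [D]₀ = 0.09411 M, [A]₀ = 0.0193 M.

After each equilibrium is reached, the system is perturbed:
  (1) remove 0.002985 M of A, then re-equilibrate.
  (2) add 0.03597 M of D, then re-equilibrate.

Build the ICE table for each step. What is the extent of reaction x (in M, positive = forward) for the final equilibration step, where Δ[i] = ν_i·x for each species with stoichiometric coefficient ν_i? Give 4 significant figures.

x = 6.3878e-04 M

Q₀ = 2.6027e+04 vs Keq = 706.1 ⇒ Q>K, reverse
Step 1:
                    X           J           D           A
  I           0.01191      0.4429     0.09411      0.0193
  C          0.008423    0.005615    0.008423   -0.008423
  E           0.02033      0.4485      0.1025     0.01088
  solve Keq expr → x = -0.002808; check Q = 706.1
Then remove 0.002985 M of A.
Step 2:
                    X           J           D           A
  I           0.02033      0.4485      0.1025    0.007892
  C         -0.001819   -0.001213   -0.001819    0.001819
  E           0.01851      0.4473      0.1007    0.009711
  solve Keq expr → x = 6.0626e-04; check Q = 706.1
Then add 0.03597 M of D.
Step 3:
                    X           J           D           A
  I           0.01851      0.4473      0.1367    0.009711
  C         -0.001916   -0.001278   -0.001916    0.001916
  E            0.0166       0.446      0.1348     0.01163
  solve Keq expr → x = 6.3878e-04; check Q = 706.1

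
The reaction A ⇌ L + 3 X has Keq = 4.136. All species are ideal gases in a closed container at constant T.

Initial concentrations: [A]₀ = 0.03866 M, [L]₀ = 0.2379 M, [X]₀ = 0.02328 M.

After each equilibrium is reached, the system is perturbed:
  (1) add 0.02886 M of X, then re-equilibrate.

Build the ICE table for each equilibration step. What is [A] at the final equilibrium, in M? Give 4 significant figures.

[A]_eq = 3.1210e-04 M

Q₀ = 7.7639e-05 vs Keq = 4.136 ⇒ Q<K, forward
Step 1:
                   A          L          X
  init       0.03866     0.2379    0.02328
  Δ         -0.03848    0.03848     0.1154
  eq      1.7840e-04     0.2764     0.1387
  solve Keq expr → x = 0.03848; check Q = 4.136
Then add 0.02886 M of X.
Step 2:
                   A          L          X
  init    1.7840e-04     0.2764     0.1676
  Δ       1.3371e-04 -1.3371e-04 -4.0112e-04
  eq      3.1210e-04     0.2762     0.1672
  solve Keq expr → x = -1.3371e-04; check Q = 4.136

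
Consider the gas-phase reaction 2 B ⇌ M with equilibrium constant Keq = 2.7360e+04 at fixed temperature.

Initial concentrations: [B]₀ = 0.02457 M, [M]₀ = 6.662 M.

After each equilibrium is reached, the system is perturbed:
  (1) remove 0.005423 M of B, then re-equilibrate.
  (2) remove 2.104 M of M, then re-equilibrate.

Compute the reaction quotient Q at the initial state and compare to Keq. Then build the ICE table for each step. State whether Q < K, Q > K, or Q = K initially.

Q₀ = 1.1036e+04 vs Keq = 2.7360e+04 ⇒ Q<K, forward
Step 1:
                    B           M
  I           0.02457       6.662
  C          -0.00896     0.00448
  E           0.01561       6.666
  solve Keq expr → x = 0.00448; check Q = 2.7360e+04
Then remove 0.005423 M of B.
Step 2:
                    B           M
  I           0.01019       6.666
  C           0.00542    -0.00271
  E           0.01561       6.664
  solve Keq expr → x = -0.00271; check Q = 2.7360e+04
Then remove 2.104 M of M.
Step 3:
                    B           M
  I           0.01561        4.56
  C         -0.002695    0.001347
  E           0.01291       4.561
  solve Keq expr → x = 0.001347; check Q = 2.7360e+04

Q₀ = 1.1036e+04; Q < K (proceeds forward)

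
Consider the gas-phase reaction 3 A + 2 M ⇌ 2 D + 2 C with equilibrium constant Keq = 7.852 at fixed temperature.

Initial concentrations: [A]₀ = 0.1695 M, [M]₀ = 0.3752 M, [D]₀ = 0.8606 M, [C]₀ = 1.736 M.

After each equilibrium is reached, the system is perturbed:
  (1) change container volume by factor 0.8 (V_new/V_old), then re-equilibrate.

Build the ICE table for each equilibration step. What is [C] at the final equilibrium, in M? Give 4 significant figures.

Q₀ = 3256 vs Keq = 7.852 ⇒ Q>K, reverse
Step 1:
                    A           M           D           C
  Initial      0.1695      0.3752      0.8606       1.736
  Change       0.4233      0.2822     -0.2822     -0.2822
  Equil        0.5928      0.6574      0.5784       1.454
  solve Keq expr → x = -0.1411; check Q = 7.852
Then change container volume by factor 0.8 (V_new/V_old).
Step 2:
                    A           M           D           C
  Initial       0.741      0.8218       0.723       1.817
  Change     -0.02683    -0.01789     0.01789     0.01789
  Equil        0.7142      0.8039      0.7409       1.835
  solve Keq expr → x = 0.008944; check Q = 7.852

[C]_eq = 1.835 M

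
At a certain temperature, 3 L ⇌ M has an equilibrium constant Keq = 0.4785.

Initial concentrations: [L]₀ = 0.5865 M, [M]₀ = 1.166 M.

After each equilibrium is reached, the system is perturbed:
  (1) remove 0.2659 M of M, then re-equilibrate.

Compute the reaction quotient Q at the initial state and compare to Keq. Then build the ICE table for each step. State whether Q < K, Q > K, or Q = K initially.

Q₀ = 5.78; Q > K (proceeds reverse)

Q₀ = 5.78 vs Keq = 0.4785 ⇒ Q>K, reverse
Step 1:
                   L          M
  Initial     0.5865      1.166
  Change      0.6675    -0.2225
  Equil        1.254     0.9435
  solve Keq expr → x = -0.2225; check Q = 0.4785
Then remove 0.2659 M of M.
Step 2:
                   L          M
  Initial      1.254     0.6776
  Change     -0.1109    0.03698
  Equil        1.143     0.7146
  solve Keq expr → x = 0.03698; check Q = 0.4785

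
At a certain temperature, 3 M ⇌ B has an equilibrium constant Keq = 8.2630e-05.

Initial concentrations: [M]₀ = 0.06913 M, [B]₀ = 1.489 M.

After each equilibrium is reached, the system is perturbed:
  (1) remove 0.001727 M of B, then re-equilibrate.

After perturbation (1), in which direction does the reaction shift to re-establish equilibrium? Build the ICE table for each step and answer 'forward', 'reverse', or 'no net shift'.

Q₀ = 4507 vs Keq = 8.2630e-05 ⇒ Q>K, reverse
Step 1:
                    M           B
  I           0.06913       1.489
  C             4.444      -1.481
  E             4.513    0.007597
  solve Keq expr → x = -1.481; check Q = 8.2630e-05
Then remove 0.001727 M of B.
Step 2:
                    M           B
  I             4.513     0.00587
  C         -0.005104    0.001701
  E             4.508    0.007571
  solve Keq expr → x = 0.001701; check Q = 8.2630e-05

Direction: forward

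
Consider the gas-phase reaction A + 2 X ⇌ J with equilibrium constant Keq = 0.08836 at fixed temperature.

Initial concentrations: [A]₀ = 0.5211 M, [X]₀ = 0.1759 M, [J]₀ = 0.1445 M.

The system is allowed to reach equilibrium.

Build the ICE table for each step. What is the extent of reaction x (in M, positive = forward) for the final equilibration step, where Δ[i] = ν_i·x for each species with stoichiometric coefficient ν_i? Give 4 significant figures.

x = -0.1332 M

Q₀ = 8.962 vs Keq = 0.08836 ⇒ Q>K, reverse
Step 1:
                   A          X          J
  init        0.5211     0.1759     0.1445
  Δ           0.1332     0.2664    -0.1332
  eq          0.6543     0.4423    0.01131
  solve Keq expr → x = -0.1332; check Q = 0.08836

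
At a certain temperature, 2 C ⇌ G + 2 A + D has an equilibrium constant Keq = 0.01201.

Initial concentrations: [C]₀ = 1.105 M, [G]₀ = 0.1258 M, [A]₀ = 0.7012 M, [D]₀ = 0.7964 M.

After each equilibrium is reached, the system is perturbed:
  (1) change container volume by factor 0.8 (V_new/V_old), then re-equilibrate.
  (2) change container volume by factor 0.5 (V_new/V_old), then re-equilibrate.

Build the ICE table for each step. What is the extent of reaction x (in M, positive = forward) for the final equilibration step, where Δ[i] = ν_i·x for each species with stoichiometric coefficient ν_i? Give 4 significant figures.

Q₀ = 0.04034 vs Keq = 0.01201 ⇒ Q>K, reverse
Step 1:
                    C           G           A           D
  init          1.105      0.1258      0.7012      0.7964
  Δ            0.1127    -0.05633     -0.1127    -0.05633
  eq            1.218     0.06947      0.5885      0.7401
  solve Keq expr → x = -0.05633; check Q = 0.01201
Then change container volume by factor 0.8 (V_new/V_old).
Step 2:
                    C           G           A           D
  init          1.522     0.08683      0.7357      0.9251
  Δ           0.03991    -0.01996    -0.03991    -0.01996
  eq            1.562     0.06688      0.6958      0.9051
  solve Keq expr → x = -0.01996; check Q = 0.01201
Then change container volume by factor 0.5 (V_new/V_old).
Step 3:
                    C           G           A           D
  init          3.124      0.1338       1.392        1.81
  Δ             0.167    -0.08351      -0.167    -0.08351
  eq            3.291     0.05024       1.224       1.727
  solve Keq expr → x = -0.08351; check Q = 0.01201

x = -0.08351 M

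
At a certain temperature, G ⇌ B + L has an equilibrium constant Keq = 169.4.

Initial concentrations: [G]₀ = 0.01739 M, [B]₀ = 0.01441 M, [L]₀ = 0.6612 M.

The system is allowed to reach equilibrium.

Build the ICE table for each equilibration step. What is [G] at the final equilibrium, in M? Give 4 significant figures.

Q₀ = 0.5479 vs Keq = 169.4 ⇒ Q<K, forward
Step 1:
                  G         B         L
  I         0.01739   0.01441    0.6612
  C        -0.01726   0.01726   0.01726
  E       1.2685e-04   0.03167    0.6785
  solve Keq expr → x = 0.01726; check Q = 169.4

[G]_eq = 1.2685e-04 M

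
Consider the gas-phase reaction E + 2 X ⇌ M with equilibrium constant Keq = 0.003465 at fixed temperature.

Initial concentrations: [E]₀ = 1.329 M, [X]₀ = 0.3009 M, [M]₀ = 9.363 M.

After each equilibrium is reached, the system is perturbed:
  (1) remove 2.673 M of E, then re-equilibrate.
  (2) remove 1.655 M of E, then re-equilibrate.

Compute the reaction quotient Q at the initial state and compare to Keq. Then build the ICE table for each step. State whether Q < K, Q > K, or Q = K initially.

Q₀ = 77.81; Q > K (proceeds reverse)

Q₀ = 77.81 vs Keq = 0.003465 ⇒ Q>K, reverse
Step 1:
                    E           X           M
  I             1.329      0.3009       9.363
  C             5.824       11.65      -5.824
  E             7.153       11.95       3.539
  solve Keq expr → x = -5.824; check Q = 0.003465
Then remove 2.673 M of E.
Step 2:
                    E           X           M
  I              4.48       11.95       3.539
  C            0.5584       1.117     -0.5584
  E             5.039       13.07        2.98
  solve Keq expr → x = -0.5584; check Q = 0.003465
Then remove 1.655 M of E.
Step 3:
                    E           X           M
  I             3.384       13.07        2.98
  C             0.425      0.8499      -0.425
  E             3.808       13.92       2.556
  solve Keq expr → x = -0.425; check Q = 0.003465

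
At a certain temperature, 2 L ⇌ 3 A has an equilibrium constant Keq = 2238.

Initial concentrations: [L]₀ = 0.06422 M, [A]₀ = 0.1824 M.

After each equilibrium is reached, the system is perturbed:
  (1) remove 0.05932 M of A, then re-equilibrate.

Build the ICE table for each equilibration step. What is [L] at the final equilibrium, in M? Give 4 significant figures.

[L]_eq = 0.002125 M

Q₀ = 1.471 vs Keq = 2238 ⇒ Q<K, forward
Step 1:
                   L          A
  init       0.06422     0.1824
  Δ         -0.06119    0.09178
  eq        0.003035     0.2742
  solve Keq expr → x = 0.03059; check Q = 2238
Then remove 0.05932 M of A.
Step 2:
                   L          A
  init      0.003035     0.2149
  Δ       -9.0942e-04   0.001364
  eq        0.002125     0.2162
  solve Keq expr → x = 4.5471e-04; check Q = 2238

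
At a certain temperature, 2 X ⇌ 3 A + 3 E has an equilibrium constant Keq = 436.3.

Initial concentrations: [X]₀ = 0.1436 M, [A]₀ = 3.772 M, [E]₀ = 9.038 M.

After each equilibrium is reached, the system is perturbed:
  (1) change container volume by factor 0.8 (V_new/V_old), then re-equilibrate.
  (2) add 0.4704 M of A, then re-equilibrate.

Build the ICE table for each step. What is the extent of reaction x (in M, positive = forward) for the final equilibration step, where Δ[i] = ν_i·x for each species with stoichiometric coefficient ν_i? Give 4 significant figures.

Q₀ = 1.9214e+06 vs Keq = 436.3 ⇒ Q>K, reverse
Step 1:
                   X          A          E
  I           0.1436      3.772      9.038
  C            1.486     -2.229     -2.229
  E             1.63      1.543      6.809
  solve Keq expr → x = -0.7431; check Q = 436.3
Then change container volume by factor 0.8 (V_new/V_old).
Step 2:
                   X          A          E
  I            2.037      1.928      8.511
  C           0.2214     -0.332     -0.332
  E            2.259      1.596      8.179
  solve Keq expr → x = -0.1107; check Q = 436.3
Then add 0.4704 M of A.
Step 3:
                   X          A          E
  I            2.259      2.067      8.179
  C           0.2057    -0.3086    -0.3086
  E            2.464      1.758       7.87
  solve Keq expr → x = -0.1029; check Q = 436.3

x = -0.1029 M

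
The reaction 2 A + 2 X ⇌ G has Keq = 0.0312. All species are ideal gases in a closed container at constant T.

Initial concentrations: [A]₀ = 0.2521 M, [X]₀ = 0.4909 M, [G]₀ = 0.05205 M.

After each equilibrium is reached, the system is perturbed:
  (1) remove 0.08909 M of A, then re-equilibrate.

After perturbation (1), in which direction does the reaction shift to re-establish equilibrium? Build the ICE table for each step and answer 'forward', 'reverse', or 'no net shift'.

Q₀ = 3.399 vs Keq = 0.0312 ⇒ Q>K, reverse
Step 1:
                  A         X         G
  Initial    0.2521    0.4909   0.05205
  Change     0.1014    0.1014  -0.05068
  Equil      0.3535    0.5923  0.001367
  solve Keq expr → x = -0.05068; check Q = 0.0312
Then remove 0.08909 M of A.
Step 2:
                  A         X         G
  Initial    0.2644    0.5923  0.001367
  Change   0.001185  0.001185 -5.9245e-04
  Equil      0.2656    0.5935 7.7491e-04
  solve Keq expr → x = -5.9245e-04; check Q = 0.0312

Direction: reverse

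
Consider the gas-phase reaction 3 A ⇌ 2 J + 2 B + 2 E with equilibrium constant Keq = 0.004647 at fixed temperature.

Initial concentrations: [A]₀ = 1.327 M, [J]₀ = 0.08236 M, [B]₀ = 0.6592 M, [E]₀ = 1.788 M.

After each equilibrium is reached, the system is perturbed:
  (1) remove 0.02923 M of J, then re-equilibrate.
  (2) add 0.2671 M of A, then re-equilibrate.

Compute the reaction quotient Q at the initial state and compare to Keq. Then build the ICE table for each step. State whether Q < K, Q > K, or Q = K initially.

Q₀ = 0.004033; Q < K (proceeds forward)

Q₀ = 0.004033 vs Keq = 0.004647 ⇒ Q<K, forward
Step 1:
                    A           J           B           E
  Initial       1.327     0.08236      0.6592       1.788
  Change    -0.006822    0.004548    0.004548    0.004548
  Equil          1.32     0.08691      0.6637       1.793
  solve Keq expr → x = 0.002274; check Q = 0.004647
Then remove 0.02923 M of J.
Step 2:
                    A           J           B           E
  Initial        1.32     0.05768      0.6637       1.793
  Change     -0.03338     0.02225     0.02225     0.02225
  Equil         1.287     0.07993       0.686       1.815
  solve Keq expr → x = 0.01113; check Q = 0.004647
Then add 0.2671 M of A.
Step 3:
                    A           J           B           E
  Initial       1.554     0.07993       0.686       1.815
  Change     -0.02896     0.01931     0.01931     0.01931
  Equil         1.525     0.09924      0.7053       1.834
  solve Keq expr → x = 0.009653; check Q = 0.004647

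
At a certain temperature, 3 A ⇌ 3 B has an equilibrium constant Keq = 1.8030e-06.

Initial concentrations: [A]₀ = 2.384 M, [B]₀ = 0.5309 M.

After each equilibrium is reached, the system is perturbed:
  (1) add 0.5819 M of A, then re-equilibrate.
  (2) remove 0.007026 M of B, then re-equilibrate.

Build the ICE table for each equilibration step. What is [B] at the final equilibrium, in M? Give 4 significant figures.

[B]_eq = 0.04196 M

Q₀ = 0.01104 vs Keq = 1.8030e-06 ⇒ Q>K, reverse
Step 1:
                   A          B
  Initial      2.384     0.5309
  Change      0.4958    -0.4958
  Equil         2.88    0.03505
  solve Keq expr → x = -0.1653; check Q = 1.8030e-06
Then add 0.5819 M of A.
Step 2:
                   A          B
  Initial      3.462    0.03505
  Change   -0.006997   0.006997
  Equil        3.455    0.04205
  solve Keq expr → x = 0.002332; check Q = 1.8030e-06
Then remove 0.007026 M of B.
Step 3:
                   A          B
  Initial      3.455    0.03502
  Change   -0.006942   0.006942
  Equil        3.448    0.04196
  solve Keq expr → x = 0.002314; check Q = 1.8030e-06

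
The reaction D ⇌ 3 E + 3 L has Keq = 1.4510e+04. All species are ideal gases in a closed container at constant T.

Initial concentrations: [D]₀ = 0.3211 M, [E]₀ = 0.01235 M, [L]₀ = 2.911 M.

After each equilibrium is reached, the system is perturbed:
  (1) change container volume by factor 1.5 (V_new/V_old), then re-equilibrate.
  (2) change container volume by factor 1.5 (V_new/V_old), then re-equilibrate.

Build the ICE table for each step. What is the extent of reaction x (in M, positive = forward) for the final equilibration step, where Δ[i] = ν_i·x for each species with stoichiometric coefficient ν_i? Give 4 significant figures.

x = 1.8796e-04 M

Q₀ = 1.4471e-04 vs Keq = 1.4510e+04 ⇒ Q<K, forward
Step 1:
                   D          E          L
  init        0.3211    0.01235      2.911
  Δ          -0.3175     0.9526     0.9526
  eq        0.003571     0.9649      3.864
  solve Keq expr → x = 0.3175; check Q = 1.4510e+04
Then change container volume by factor 1.5 (V_new/V_old).
Step 2:
                   D          E          L
  init      0.002381     0.6433      2.576
  Δ        -0.002056   0.006167   0.006167
  eq      3.2494e-04     0.6495      2.582
  solve Keq expr → x = 0.002056; check Q = 1.4510e+04
Then change container volume by factor 1.5 (V_new/V_old).
Step 3:
                   D          E          L
  init    2.1663e-04      0.433      1.721
  Δ       -1.8796e-04 5.6388e-04 5.6388e-04
  eq      2.8667e-05     0.4335      1.722
  solve Keq expr → x = 1.8796e-04; check Q = 1.4510e+04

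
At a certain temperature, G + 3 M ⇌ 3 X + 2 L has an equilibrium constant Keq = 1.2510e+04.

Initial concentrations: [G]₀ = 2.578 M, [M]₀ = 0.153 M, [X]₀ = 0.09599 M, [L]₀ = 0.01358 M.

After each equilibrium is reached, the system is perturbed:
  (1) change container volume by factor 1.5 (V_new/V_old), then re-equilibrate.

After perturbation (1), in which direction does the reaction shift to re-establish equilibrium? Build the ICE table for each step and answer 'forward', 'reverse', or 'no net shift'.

Q₀ = 1.7665e-05 vs Keq = 1.2510e+04 ⇒ Q<K, forward
Step 1:
                  G         M         X         L
  init        2.578     0.153   0.09599   0.01358
  Δ        -0.05039   -0.1512    0.1512    0.1008
  eq          2.528  0.001841    0.2471    0.1144
  solve Keq expr → x = 0.05039; check Q = 1.2510e+04
Then change container volume by factor 1.5 (V_new/V_old).
Step 2:
                  G         M         X         L
  init        1.685  0.001228    0.1648   0.07623
  Δ       -5.1073e-05 -1.5322e-04 1.5322e-04 1.0215e-04
  eq          1.685  0.001074    0.1649   0.07634
  solve Keq expr → x = 5.1073e-05; check Q = 1.2510e+04

Direction: forward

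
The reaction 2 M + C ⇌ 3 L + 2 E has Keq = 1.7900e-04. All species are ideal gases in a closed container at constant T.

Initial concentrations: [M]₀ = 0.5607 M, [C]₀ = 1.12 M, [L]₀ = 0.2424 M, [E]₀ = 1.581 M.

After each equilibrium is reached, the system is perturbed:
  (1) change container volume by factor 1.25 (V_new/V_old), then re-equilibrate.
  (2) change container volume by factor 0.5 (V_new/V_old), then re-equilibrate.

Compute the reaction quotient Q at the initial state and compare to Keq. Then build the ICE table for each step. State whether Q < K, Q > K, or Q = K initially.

Q₀ = 0.1011; Q > K (proceeds reverse)

Q₀ = 0.1011 vs Keq = 1.7900e-04 ⇒ Q>K, reverse
Step 1:
                   M          C          L          E
  I           0.5607       1.12     0.2424      1.581
  C           0.1371    0.06855    -0.2056    -0.1371
  E           0.6978      1.189    0.03676      1.444
  solve Keq expr → x = -0.06855; check Q = 1.7900e-04
Then change container volume by factor 1.25 (V_new/V_old).
Step 2:
                   M          C          L          E
  I           0.5582     0.9508    0.02941      1.155
  C        -0.003012  -0.001506   0.004518   0.003012
  E           0.5552     0.9493    0.03393      1.158
  solve Keq expr → x = 0.001506; check Q = 1.7900e-04
Then change container volume by factor 0.5 (V_new/V_old).
Step 3:
                   M          C          L          E
  I             1.11      1.899    0.06786      2.316
  C          0.01628   0.008142   -0.02443   -0.01628
  E            1.127      1.907    0.04343        2.3
  solve Keq expr → x = -0.008142; check Q = 1.7900e-04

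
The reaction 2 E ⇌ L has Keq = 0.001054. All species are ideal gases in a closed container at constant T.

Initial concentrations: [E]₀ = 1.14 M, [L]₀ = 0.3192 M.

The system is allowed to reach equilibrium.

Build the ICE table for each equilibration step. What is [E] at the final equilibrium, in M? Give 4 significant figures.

Q₀ = 0.2456 vs Keq = 0.001054 ⇒ Q>K, reverse
Step 1:
                   E          L
  I             1.14     0.3192
  C           0.6318    -0.3159
  E            1.772   0.003309
  solve Keq expr → x = -0.3159; check Q = 0.001054

[E]_eq = 1.772 M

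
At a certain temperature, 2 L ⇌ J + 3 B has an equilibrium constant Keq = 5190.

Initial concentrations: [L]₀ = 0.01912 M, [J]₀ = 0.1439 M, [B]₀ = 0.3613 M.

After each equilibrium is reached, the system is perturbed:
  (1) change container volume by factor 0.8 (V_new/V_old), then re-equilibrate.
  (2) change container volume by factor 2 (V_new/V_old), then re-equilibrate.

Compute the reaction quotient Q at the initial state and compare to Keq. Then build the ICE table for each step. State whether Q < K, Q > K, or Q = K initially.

Q₀ = 18.56; Q < K (proceeds forward)

Q₀ = 18.56 vs Keq = 5190 ⇒ Q<K, forward
Step 1:
                    L           J           B
  Initial     0.01912      0.1439      0.3613
  Change     -0.01781    0.008904     0.02671
  Equil      0.001311      0.1528       0.388
  solve Keq expr → x = 0.008904; check Q = 5190
Then change container volume by factor 0.8 (V_new/V_old).
Step 2:
                    L           J           B
  Initial    0.001639       0.191       0.485
  Change   4.0490e-04 -2.0245e-04 -6.0735e-04
  Equil      0.002044      0.1908      0.4844
  solve Keq expr → x = -2.0245e-04; check Q = 5190
Then change container volume by factor 2 (V_new/V_old).
Step 3:
                    L           J           B
  Initial    0.001022      0.0954      0.2422
  Change  -5.0796e-04  2.5398e-04  7.6194e-04
  Equil    5.1415e-04     0.09566       0.243
  solve Keq expr → x = 2.5398e-04; check Q = 5190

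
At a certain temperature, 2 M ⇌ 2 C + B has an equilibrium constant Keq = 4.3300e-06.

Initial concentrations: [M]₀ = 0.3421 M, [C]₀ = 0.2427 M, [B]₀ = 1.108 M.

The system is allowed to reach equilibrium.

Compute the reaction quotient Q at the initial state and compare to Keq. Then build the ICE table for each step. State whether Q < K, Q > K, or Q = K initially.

Q₀ = 0.5577; Q > K (proceeds reverse)

Q₀ = 0.5577 vs Keq = 4.3300e-06 ⇒ Q>K, reverse
Step 1:
                   M          C          B
  init        0.3421     0.2427      1.108
  Δ           0.2415    -0.2415    -0.1207
  eq          0.5836   0.001222     0.9873
  solve Keq expr → x = -0.1207; check Q = 4.3300e-06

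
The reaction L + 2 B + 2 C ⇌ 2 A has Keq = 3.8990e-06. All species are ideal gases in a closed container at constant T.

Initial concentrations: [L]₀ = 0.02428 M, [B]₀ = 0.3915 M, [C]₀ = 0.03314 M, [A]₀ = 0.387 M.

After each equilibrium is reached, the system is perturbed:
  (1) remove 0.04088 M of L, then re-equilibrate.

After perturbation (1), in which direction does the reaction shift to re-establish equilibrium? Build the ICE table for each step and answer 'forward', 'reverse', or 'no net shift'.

Direction: reverse

Q₀ = 3.6644e+04 vs Keq = 3.8990e-06 ⇒ Q>K, reverse
Step 1:
                  L         B         C         A
  init      0.02428    0.3915   0.03314     0.387
  Δ          0.1933    0.3867    0.3867   -0.3867
  eq         0.2176    0.7782    0.4198 3.0096e-04
  solve Keq expr → x = -0.1933; check Q = 3.8990e-06
Then remove 0.04088 M of L.
Step 2:
                  L         B         C         A
  init       0.1767    0.7782    0.4198 3.0096e-04
  Δ       1.4847e-05 2.9695e-05 2.9695e-05 -2.9695e-05
  eq         0.1768    0.7782    0.4199 2.7127e-04
  solve Keq expr → x = -1.4847e-05; check Q = 3.8990e-06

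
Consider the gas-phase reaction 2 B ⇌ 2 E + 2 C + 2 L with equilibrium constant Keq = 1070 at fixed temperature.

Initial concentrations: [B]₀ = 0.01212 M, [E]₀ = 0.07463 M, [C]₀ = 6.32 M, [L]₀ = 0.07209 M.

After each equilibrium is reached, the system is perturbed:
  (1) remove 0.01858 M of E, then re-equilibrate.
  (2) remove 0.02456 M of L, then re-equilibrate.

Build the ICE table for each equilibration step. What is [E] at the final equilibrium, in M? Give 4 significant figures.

Q₀ = 7.871 vs Keq = 1070 ⇒ Q<K, forward
Step 1:
                   B          E          C          L
  Initial    0.01212    0.07463       6.32    0.07209
  Change    -0.01075    0.01075    0.01075    0.01075
  Equil     0.001369    0.08538      6.331    0.08284
  solve Keq expr → x = 0.005376; check Q = 1070
Then remove 0.01858 M of E.
Step 2:
                   B          E          C          L
  Initial   0.001369     0.0668      6.331    0.08284
  Change  -2.8944e-04 2.8944e-04 2.8944e-04 2.8944e-04
  Equil     0.001079    0.06709      6.331    0.08313
  solve Keq expr → x = 1.4472e-04; check Q = 1070
Then remove 0.02456 M of L.
Step 3:
                   B          E          C          L
  Initial   0.001079    0.06709      6.331    0.05857
  Change  -3.1129e-04 3.1129e-04 3.1129e-04 3.1129e-04
  Equil   7.6817e-04     0.0674      6.331    0.05888
  solve Keq expr → x = 1.5564e-04; check Q = 1070

[E]_eq = 0.0674 M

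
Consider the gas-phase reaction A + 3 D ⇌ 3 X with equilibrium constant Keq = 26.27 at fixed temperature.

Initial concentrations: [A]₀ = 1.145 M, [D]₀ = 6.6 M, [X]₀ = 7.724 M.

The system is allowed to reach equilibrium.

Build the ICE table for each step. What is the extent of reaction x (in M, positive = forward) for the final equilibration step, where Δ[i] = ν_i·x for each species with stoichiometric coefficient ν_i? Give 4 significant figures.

Q₀ = 1.4 vs Keq = 26.27 ⇒ Q<K, forward
Step 1:
                    A           D           X
  Initial       1.145         6.6       7.724
  Change      -0.7223      -2.167       2.167
  Equil        0.4227       4.433       9.891
  solve Keq expr → x = 0.7223; check Q = 26.27

x = 0.7223 M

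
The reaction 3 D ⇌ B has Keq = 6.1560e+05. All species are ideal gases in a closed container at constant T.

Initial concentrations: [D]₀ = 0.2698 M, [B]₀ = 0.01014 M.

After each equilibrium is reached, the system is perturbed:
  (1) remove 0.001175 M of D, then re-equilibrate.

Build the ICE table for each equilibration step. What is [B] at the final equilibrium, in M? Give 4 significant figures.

[B]_eq = 0.09788 M

Q₀ = 0.5163 vs Keq = 6.1560e+05 ⇒ Q<K, forward
Step 1:
                   D          B
  I           0.2698    0.01014
  C          -0.2644    0.08813
  E         0.005425    0.09827
  solve Keq expr → x = 0.08813; check Q = 6.1560e+05
Then remove 0.001175 M of D.
Step 2:
                   D          B
  I          0.00425    0.09827
  C         0.001168 -3.8928e-04
  E         0.005417    0.09788
  solve Keq expr → x = -3.8928e-04; check Q = 6.1560e+05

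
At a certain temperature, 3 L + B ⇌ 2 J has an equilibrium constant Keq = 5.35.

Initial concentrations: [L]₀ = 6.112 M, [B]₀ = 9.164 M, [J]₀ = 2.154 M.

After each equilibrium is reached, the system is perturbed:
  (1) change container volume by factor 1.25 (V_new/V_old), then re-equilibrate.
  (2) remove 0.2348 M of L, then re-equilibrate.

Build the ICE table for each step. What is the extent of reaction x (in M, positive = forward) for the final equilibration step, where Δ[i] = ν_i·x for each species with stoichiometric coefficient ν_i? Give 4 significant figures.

Q₀ = 0.002217 vs Keq = 5.35 ⇒ Q<K, forward
Step 1:
                  L         B         J
  I           6.112     9.164     2.154
  C          -5.187    -1.729     3.458
  E          0.9251     7.435     5.612
  solve Keq expr → x = 1.729; check Q = 5.35
Then change container volume by factor 1.25 (V_new/V_old).
Step 2:
                  L         B         J
  I          0.7401     5.948      4.49
  C          0.1078   0.03594  -0.07188
  E          0.8479     5.984     4.418
  solve Keq expr → x = -0.03594; check Q = 5.35
Then remove 0.2348 M of L.
Step 3:
                  L         B         J
  I          0.6131     5.984     4.418
  C          0.2133   0.07108   -0.1422
  E          0.8264     6.055     4.275
  solve Keq expr → x = -0.07108; check Q = 5.35

x = -0.07108 M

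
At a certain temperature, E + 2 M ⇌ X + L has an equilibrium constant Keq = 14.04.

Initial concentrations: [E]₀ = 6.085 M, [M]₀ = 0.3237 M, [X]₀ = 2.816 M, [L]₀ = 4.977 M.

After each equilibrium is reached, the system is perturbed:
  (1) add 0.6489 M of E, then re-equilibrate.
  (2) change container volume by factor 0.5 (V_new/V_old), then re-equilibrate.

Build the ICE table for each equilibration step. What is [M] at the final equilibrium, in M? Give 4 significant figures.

Q₀ = 21.98 vs Keq = 14.04 ⇒ Q>K, reverse
Step 1:
                    E           M           X           L
  init          6.085      0.3237       2.816       4.977
  Δ           0.03791     0.07582    -0.03791    -0.03791
  eq            6.123      0.3995       2.778       4.939
  solve Keq expr → x = -0.03791; check Q = 14.04
Then add 0.6489 M of E.
Step 2:
                    E           M           X           L
  init          6.772      0.3995       2.778       4.939
  Δ         -0.009191    -0.01838    0.009191    0.009191
  eq            6.763      0.3811       2.787       4.948
  solve Keq expr → x = 0.009191; check Q = 14.04
Then change container volume by factor 0.5 (V_new/V_old).
Step 3:
                    E           M           X           L
  init          13.53      0.7623       5.575       9.897
  Δ           -0.1065      -0.213      0.1065      0.1065
  eq            13.42      0.5492       5.681          10
  solve Keq expr → x = 0.1065; check Q = 14.04

[M]_eq = 0.5492 M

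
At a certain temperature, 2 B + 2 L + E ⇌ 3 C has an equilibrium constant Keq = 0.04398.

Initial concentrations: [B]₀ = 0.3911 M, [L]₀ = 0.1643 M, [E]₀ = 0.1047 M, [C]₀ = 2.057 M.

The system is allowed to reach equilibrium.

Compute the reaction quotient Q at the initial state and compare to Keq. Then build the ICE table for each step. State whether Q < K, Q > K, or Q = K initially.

Q₀ = 2.0133e+04 vs Keq = 0.04398 ⇒ Q>K, reverse
Step 1:
                    B           L           E           C
  I            0.3911      0.1643      0.1047       2.057
  C             1.071       1.071      0.5353      -1.606
  E             1.462       1.235        0.64       0.451
  solve Keq expr → x = -0.5353; check Q = 0.04398

Q₀ = 2.0133e+04; Q > K (proceeds reverse)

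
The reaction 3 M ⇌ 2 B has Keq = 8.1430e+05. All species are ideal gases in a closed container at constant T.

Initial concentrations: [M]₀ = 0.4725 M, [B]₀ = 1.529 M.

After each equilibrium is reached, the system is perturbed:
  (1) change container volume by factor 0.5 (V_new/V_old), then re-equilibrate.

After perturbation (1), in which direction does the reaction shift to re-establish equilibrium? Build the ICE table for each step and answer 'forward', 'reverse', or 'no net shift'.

Direction: forward

Q₀ = 22.16 vs Keq = 8.1430e+05 ⇒ Q<K, forward
Step 1:
                  M         B
  I          0.4725     1.529
  C         -0.4565    0.3043
  E         0.01604     1.833
  solve Keq expr → x = 0.1522; check Q = 8.1430e+05
Then change container volume by factor 0.5 (V_new/V_old).
Step 2:
                  M         B
  I         0.03208     3.667
  C       -0.006598  0.004399
  E         0.02548     3.671
  solve Keq expr → x = 0.002199; check Q = 8.1430e+05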